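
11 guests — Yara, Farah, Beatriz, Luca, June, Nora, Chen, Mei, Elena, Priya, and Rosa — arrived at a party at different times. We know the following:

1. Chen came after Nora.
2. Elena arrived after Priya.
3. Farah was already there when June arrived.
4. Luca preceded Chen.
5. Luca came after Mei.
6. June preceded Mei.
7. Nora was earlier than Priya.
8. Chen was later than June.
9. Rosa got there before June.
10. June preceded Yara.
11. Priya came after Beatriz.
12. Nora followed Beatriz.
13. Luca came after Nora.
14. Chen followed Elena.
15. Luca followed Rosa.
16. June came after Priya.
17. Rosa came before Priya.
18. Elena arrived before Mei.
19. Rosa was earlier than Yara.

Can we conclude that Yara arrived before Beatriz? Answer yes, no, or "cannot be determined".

Tracing the constraints gives Beatriz → Priya → June → Yara, so Beatriz must come before Yara.
That means Yara cannot be before Beatriz.

no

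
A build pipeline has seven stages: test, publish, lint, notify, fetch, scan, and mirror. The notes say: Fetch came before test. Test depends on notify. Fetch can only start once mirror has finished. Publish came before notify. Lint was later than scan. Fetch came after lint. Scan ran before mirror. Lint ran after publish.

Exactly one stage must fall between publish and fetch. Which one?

Tracing the constraints gives publish → lint → fetch, so lint sits after publish and before fetch.
No other stage is forced both after publish and before fetch.

lint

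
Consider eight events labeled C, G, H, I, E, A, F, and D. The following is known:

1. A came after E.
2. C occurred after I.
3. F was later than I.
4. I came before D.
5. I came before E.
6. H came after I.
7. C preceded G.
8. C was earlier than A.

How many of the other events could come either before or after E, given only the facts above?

5

Forced before E: I; forced after E: A.
That leaves C, D, F, G, and H with no forced order relative to E — 5.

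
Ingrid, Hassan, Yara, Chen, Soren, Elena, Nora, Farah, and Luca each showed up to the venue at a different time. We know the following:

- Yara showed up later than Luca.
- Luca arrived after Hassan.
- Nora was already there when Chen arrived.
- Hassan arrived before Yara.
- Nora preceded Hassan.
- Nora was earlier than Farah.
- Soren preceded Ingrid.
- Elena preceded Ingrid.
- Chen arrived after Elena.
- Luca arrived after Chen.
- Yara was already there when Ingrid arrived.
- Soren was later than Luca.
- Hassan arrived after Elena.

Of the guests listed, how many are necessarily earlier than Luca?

4

Directly stated before Luca: Chen and Hassan.
Elena reaches Luca via Elena → Hassan → Luca.
Nora reaches Luca via Nora → Chen → Luca.
That's Chen, Elena, Hassan, and Nora — 4 in all.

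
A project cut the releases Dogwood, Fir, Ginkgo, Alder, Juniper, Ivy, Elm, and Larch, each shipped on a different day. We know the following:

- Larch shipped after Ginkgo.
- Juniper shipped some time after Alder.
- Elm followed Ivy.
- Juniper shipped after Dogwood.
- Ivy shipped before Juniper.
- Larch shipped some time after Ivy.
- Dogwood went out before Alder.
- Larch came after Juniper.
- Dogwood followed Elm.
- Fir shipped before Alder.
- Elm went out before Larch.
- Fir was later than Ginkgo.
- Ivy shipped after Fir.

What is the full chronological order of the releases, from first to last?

Ginkgo, Fir, Ivy, Elm, Dogwood, Alder, Juniper, Larch

The constraints fix every adjacent pair, so only one ordering works:
Ginkgo → Fir → Ivy → Elm → Dogwood → Alder → Juniper → Larch.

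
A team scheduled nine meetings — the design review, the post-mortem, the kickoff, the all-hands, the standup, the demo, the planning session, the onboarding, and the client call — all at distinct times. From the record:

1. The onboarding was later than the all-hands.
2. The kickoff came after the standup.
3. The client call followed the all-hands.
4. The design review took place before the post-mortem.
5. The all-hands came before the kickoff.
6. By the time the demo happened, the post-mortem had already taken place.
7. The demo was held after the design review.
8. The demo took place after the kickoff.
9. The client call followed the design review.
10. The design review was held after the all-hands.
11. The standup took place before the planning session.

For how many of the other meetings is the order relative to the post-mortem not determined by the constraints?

Forced before the post-mortem: the all-hands and the design review; forced after the post-mortem: the demo.
That leaves the client call, the kickoff, the onboarding, the planning session, and the standup with no forced order relative to the post-mortem — 5.

5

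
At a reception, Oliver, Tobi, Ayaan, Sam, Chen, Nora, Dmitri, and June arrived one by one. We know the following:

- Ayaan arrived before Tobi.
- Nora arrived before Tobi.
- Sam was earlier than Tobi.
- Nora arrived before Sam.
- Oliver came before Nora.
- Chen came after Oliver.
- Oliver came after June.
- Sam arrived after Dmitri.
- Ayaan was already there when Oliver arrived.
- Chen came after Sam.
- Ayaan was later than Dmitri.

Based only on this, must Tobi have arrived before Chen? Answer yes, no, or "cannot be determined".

cannot be determined

No chain of stated constraints runs from Tobi to Chen, and none runs from Chen to Tobi either.
So the relative order of Tobi and Chen is not fixed by the given facts.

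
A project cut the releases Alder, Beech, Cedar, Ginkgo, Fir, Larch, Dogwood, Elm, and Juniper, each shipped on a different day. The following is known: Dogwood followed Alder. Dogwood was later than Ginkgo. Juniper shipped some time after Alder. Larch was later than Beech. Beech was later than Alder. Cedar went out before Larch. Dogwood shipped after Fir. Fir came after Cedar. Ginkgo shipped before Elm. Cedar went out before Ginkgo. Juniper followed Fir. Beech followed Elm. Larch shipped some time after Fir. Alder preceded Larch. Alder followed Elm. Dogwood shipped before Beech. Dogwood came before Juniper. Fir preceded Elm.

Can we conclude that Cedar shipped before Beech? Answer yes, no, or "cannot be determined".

Chain the constraints: Cedar → Fir → Dogwood → Beech. Each link is directly stated, so Cedar comes before Beech.

yes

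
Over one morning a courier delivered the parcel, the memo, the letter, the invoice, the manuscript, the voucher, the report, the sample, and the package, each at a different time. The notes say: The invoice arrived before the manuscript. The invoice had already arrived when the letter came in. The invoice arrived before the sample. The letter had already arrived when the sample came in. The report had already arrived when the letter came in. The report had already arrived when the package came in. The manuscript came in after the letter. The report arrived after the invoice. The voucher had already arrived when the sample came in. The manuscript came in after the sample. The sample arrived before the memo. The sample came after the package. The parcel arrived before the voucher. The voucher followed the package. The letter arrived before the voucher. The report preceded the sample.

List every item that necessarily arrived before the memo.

the invoice, the letter, the package, the parcel, the report, the sample, the voucher

Directly stated before the memo: the sample.
The invoice reaches the memo via the invoice → the sample → the memo.
The letter reaches the memo via the letter → the sample → the memo.
The package reaches the memo via the package → the sample → the memo.
Likewise the parcel, the report, and the voucher each reach the memo by chaining the stated constraints.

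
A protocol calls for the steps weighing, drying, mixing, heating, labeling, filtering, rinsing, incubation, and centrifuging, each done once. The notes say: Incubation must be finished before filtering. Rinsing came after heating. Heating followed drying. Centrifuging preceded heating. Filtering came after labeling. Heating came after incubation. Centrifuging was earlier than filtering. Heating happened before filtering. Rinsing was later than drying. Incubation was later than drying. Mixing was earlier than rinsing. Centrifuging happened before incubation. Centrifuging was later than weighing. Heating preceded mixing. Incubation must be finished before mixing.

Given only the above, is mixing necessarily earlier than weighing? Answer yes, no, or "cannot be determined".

Tracing the constraints gives weighing → centrifuging → incubation → mixing, so weighing must come before mixing.
That means mixing cannot be before weighing.

no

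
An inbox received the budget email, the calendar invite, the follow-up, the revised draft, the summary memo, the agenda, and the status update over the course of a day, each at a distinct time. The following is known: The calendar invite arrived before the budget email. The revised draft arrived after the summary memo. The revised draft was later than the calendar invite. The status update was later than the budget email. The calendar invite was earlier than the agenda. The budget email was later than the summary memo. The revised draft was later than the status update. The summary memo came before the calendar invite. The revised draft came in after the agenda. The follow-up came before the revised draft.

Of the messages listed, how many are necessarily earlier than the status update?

Directly stated before the status update: the budget email.
The calendar invite reaches the status update via the calendar invite → the budget email → the status update.
The summary memo reaches the status update via the summary memo → the budget email → the status update.
That's the budget email, the calendar invite, and the summary memo — 3 in all.

3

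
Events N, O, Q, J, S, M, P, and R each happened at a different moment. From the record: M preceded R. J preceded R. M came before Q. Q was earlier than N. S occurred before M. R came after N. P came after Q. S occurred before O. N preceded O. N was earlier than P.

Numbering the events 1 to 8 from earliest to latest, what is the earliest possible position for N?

4

M, Q, and S must all come before N — 3 forced predecessors.
Nothing else is forced ahead of N, so its earliest slot is position 3 + 1 = 4.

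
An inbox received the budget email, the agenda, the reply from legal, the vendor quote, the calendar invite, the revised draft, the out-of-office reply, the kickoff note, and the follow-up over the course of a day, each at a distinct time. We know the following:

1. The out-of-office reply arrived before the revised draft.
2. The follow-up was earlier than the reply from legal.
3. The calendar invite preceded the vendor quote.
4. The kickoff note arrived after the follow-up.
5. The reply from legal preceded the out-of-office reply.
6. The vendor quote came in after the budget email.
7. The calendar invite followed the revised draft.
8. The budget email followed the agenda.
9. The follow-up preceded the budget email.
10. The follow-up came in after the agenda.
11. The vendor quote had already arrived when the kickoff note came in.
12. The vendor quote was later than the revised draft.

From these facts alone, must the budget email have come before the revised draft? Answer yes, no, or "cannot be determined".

cannot be determined

No chain of stated constraints runs from the budget email to the revised draft, and none runs from the revised draft to the budget email either.
So the relative order of the budget email and the revised draft is not fixed by the given facts.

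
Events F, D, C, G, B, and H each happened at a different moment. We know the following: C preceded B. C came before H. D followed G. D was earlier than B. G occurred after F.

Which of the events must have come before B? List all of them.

Directly stated before B: C and D.
F reaches B via F → G → D → B.
G reaches B via G → D → B.
No chain forces H ahead of B.

C, D, F, G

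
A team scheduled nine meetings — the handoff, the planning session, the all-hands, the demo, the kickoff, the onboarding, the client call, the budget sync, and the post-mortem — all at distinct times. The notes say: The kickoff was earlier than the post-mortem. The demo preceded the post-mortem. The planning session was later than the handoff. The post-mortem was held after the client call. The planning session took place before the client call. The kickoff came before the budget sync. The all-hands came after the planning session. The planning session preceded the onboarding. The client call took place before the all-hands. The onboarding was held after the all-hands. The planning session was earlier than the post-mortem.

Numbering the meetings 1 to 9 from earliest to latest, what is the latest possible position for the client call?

The client call must come before the all-hands, the onboarding, and the post-mortem — 3 meetings forced after it.
Everything else can be placed before the client call in some valid order, so the client call can sit as late as position 9 − 3 = 6.

6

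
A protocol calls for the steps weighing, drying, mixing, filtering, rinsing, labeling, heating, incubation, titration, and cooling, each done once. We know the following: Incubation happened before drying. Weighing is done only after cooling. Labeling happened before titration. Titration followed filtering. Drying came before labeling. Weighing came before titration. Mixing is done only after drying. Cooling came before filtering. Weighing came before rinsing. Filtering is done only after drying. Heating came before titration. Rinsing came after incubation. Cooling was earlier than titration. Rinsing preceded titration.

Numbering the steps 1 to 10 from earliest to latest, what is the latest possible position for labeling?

9

Labeling must come before titration — 1 step forced after it.
Everything else can be placed before labeling in some valid order, so labeling can sit as late as position 10 − 1 = 9.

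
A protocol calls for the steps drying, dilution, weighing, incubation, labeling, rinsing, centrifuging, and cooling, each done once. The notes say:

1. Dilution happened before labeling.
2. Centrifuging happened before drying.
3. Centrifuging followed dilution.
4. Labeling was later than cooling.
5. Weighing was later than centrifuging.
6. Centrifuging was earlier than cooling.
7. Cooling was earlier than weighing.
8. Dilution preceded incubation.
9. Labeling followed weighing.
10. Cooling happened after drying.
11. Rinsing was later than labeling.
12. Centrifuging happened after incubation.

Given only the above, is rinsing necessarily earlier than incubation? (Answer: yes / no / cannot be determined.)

Tracing the constraints gives incubation → centrifuging → cooling → labeling → rinsing, so incubation must come before rinsing.
That means rinsing cannot be before incubation.

no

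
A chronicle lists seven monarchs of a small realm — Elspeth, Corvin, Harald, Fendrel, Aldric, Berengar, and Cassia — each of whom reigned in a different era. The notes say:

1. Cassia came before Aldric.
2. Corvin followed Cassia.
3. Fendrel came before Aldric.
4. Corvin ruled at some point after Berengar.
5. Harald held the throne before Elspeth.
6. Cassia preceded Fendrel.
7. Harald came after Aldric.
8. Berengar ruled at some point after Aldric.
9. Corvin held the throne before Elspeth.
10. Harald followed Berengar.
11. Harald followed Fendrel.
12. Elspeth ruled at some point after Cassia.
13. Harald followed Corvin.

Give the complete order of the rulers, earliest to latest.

The constraints fix every adjacent pair, so only one ordering works:
Cassia → Fendrel → Aldric → Berengar → Corvin → Harald → Elspeth.

Cassia, Fendrel, Aldric, Berengar, Corvin, Harald, Elspeth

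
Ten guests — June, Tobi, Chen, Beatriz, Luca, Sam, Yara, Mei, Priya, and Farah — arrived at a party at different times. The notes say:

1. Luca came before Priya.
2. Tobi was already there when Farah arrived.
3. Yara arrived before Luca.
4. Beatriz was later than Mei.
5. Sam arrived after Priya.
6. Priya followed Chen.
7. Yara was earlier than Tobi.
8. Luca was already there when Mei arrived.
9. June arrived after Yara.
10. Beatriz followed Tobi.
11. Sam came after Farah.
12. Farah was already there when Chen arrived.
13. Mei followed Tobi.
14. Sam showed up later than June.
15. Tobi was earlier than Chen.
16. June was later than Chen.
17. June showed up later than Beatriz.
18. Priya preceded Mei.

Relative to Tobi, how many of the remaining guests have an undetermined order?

1

Forced before Tobi: Yara; forced after Tobi: Beatriz, Chen, Farah, June, Mei, Priya, and Sam.
That leaves Luca with no forced order relative to Tobi — 1.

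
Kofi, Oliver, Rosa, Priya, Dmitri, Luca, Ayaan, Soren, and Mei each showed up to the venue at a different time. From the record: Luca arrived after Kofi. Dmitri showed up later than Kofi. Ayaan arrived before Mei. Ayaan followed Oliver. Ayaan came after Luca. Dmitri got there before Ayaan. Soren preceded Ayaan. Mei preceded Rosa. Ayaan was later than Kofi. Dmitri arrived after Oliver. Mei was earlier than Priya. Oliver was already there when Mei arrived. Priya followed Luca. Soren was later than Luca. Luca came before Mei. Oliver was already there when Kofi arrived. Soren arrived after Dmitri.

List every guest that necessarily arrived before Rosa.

Directly stated before Rosa: Mei.
Ayaan reaches Rosa via Ayaan → Mei → Rosa.
Dmitri reaches Rosa via Dmitri → Ayaan → Mei → Rosa.
Kofi reaches Rosa via Kofi → Luca → Mei → Rosa.
Likewise Luca, Oliver, and Soren each reach Rosa by chaining the stated constraints.

Ayaan, Dmitri, Kofi, Luca, Mei, Oliver, Soren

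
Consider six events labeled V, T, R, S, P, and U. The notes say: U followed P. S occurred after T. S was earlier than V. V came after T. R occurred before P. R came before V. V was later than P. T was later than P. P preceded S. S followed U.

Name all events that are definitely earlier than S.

Directly stated before S: P, T, and U.
R reaches S via R → P → S.
No chain forces V ahead of S.

P, R, T, U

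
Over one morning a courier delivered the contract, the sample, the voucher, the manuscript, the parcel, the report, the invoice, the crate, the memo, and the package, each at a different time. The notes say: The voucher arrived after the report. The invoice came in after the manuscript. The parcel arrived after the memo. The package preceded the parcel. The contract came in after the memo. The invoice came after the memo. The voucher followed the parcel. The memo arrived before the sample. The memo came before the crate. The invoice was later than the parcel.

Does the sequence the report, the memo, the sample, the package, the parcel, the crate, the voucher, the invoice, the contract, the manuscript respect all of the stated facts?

The constraints require the manuscript before the invoice, but in the proposed sequence the invoice appears ahead of the manuscript. That one violation is enough.

no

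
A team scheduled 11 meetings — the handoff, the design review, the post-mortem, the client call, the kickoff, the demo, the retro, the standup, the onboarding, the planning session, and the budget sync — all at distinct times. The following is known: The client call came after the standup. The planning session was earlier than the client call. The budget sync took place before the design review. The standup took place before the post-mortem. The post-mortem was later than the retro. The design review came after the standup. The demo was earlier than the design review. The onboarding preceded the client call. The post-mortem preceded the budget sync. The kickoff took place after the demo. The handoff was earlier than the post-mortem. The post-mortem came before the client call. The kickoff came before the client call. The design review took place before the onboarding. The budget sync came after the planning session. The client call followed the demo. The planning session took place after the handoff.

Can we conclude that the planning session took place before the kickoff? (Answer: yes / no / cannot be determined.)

cannot be determined

No chain of stated constraints runs from the planning session to the kickoff, and none runs from the kickoff to the planning session either.
So the relative order of the planning session and the kickoff is not fixed by the given facts.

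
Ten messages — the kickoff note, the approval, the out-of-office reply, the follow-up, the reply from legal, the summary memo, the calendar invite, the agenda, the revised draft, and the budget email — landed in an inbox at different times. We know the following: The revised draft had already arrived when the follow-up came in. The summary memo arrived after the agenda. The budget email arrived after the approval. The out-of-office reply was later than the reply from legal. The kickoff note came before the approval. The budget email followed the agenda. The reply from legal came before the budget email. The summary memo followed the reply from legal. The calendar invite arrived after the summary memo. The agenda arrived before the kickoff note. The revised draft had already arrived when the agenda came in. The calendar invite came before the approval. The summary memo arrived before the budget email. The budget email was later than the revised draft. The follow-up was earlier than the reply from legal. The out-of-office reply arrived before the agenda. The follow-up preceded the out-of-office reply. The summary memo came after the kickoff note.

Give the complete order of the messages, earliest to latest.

The constraints fix every adjacent pair, so only one ordering works:
the revised draft → the follow-up → the reply from legal → the out-of-office reply → the agenda → the kickoff note → the summary memo → the calendar invite → the approval → the budget email.

the revised draft, the follow-up, the reply from legal, the out-of-office reply, the agenda, the kickoff note, the summary memo, the calendar invite, the approval, the budget email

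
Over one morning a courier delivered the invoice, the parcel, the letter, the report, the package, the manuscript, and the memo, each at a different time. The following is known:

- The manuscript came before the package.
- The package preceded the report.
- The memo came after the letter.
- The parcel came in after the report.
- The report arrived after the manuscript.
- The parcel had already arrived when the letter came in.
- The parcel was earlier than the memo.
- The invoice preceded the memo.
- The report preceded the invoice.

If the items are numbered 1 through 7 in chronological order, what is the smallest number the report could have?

3

The manuscript and the package must both come before the report — 2 forced predecessors.
Nothing else is forced ahead of the report, so its earliest slot is position 2 + 1 = 3.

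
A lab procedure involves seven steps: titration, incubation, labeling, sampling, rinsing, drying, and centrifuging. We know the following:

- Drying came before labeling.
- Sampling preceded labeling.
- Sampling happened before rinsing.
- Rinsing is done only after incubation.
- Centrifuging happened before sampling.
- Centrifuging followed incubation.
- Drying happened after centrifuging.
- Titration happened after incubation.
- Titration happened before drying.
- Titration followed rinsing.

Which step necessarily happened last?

labeling

Every other step has a chain of constraints placing it before labeling, so labeling is last.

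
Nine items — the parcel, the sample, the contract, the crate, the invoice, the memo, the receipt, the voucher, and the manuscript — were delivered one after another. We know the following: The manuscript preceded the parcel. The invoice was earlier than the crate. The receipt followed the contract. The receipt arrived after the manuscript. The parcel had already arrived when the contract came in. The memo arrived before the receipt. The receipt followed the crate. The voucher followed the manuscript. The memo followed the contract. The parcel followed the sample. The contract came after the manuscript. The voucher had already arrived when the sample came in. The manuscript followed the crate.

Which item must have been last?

the receipt

Every other item has a chain of constraints placing it before the receipt, so the receipt is last.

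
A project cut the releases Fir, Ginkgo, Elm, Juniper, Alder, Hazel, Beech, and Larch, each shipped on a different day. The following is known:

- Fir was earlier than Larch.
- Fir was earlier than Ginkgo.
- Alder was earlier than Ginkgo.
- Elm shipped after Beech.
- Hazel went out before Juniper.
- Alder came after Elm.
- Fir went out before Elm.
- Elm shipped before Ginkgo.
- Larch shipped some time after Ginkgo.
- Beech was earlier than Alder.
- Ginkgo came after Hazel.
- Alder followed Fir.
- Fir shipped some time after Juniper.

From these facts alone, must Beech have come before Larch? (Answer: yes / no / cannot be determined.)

yes

Chain the constraints: Beech → Alder → Ginkgo → Larch. Each link is directly stated, so Beech comes before Larch.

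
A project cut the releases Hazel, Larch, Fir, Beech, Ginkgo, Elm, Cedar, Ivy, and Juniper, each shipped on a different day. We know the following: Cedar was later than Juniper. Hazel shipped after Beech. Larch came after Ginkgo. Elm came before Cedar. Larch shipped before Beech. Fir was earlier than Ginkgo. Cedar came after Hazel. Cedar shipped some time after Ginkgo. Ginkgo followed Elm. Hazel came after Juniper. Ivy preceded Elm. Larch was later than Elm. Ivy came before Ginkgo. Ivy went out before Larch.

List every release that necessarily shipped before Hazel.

Beech, Elm, Fir, Ginkgo, Ivy, Juniper, Larch

Directly stated before Hazel: Beech and Juniper.
Elm reaches Hazel via Elm → Larch → Beech → Hazel.
Fir reaches Hazel via Fir → Ginkgo → Larch → Beech → Hazel.
Ginkgo reaches Hazel via Ginkgo → Larch → Beech → Hazel.
Likewise Ivy and Larch each reach Hazel by chaining the stated constraints.
No chain forces Cedar ahead of Hazel.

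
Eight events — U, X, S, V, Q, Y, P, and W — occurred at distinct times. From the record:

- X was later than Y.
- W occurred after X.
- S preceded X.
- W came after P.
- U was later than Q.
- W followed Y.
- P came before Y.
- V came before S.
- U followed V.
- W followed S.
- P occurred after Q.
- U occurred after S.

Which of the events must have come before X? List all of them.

P, Q, S, V, Y

Directly stated before X: S and Y.
P reaches X via P → Y → X.
Q reaches X via Q → P → Y → X.
V reaches X via V → S → X.
No chain forces W (or any of the others) ahead of X.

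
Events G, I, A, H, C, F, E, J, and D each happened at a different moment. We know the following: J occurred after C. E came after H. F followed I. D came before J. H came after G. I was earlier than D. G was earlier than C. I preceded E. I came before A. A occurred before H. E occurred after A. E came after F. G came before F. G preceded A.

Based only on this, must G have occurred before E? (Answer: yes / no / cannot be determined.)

Chain the constraints: G → F → E. Each link is directly stated, so G comes before E.

yes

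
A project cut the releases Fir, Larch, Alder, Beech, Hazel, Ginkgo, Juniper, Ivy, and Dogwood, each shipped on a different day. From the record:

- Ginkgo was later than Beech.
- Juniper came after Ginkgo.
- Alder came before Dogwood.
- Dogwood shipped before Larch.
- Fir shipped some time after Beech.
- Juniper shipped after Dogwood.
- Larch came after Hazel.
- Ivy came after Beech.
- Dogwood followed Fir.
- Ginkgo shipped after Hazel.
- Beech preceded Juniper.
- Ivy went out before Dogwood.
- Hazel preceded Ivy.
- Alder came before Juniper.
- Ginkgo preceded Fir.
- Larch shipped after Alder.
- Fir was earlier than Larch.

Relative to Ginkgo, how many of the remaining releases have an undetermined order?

Forced before Ginkgo: Beech and Hazel; forced after Ginkgo: Dogwood, Fir, Juniper, and Larch.
That leaves Alder and Ivy with no forced order relative to Ginkgo — 2.

2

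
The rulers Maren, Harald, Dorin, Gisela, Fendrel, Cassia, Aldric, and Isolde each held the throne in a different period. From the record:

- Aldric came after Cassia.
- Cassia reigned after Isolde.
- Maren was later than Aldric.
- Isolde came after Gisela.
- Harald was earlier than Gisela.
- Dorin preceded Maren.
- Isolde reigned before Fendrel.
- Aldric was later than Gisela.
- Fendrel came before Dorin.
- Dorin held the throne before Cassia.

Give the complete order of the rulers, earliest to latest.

The constraints fix every adjacent pair, so only one ordering works:
Harald → Gisela → Isolde → Fendrel → Dorin → Cassia → Aldric → Maren.

Harald, Gisela, Isolde, Fendrel, Dorin, Cassia, Aldric, Maren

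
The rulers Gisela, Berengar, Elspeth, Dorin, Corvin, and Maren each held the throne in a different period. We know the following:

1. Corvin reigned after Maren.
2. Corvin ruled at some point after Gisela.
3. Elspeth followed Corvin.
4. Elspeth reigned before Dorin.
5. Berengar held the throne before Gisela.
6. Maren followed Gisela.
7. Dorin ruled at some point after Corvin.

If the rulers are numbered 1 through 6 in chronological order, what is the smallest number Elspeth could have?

Berengar, Corvin, Gisela, and Maren must all come before Elspeth — 4 forced predecessors.
Nothing else is forced ahead of Elspeth, so their earliest slot is position 4 + 1 = 5.

5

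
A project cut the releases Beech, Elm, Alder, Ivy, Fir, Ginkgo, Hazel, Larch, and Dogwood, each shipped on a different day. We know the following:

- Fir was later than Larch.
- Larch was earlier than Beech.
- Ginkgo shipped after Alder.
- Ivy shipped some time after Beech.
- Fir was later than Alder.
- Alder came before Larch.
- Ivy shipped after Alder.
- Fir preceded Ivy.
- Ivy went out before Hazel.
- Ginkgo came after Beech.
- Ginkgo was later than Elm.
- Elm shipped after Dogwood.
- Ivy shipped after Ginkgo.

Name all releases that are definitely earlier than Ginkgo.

Directly stated before Ginkgo: Alder, Beech, and Elm.
Dogwood reaches Ginkgo via Dogwood → Elm → Ginkgo.
Larch reaches Ginkgo via Larch → Beech → Ginkgo.
No chain forces Hazel (or any of the others) ahead of Ginkgo.

Alder, Beech, Dogwood, Elm, Larch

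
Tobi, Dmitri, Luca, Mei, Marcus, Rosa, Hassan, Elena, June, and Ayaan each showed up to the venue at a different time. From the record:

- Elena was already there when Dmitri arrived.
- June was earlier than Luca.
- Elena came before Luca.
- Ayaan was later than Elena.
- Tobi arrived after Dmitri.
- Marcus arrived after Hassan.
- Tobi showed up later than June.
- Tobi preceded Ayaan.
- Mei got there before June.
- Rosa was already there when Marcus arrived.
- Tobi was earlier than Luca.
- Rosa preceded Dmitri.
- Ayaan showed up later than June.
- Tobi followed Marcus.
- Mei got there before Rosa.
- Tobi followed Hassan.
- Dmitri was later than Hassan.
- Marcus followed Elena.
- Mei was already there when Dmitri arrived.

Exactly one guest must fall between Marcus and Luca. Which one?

Tracing the constraints gives Marcus → Tobi → Luca, so Tobi sits after Marcus and before Luca.
No other guest is forced both after Marcus and before Luca.

Tobi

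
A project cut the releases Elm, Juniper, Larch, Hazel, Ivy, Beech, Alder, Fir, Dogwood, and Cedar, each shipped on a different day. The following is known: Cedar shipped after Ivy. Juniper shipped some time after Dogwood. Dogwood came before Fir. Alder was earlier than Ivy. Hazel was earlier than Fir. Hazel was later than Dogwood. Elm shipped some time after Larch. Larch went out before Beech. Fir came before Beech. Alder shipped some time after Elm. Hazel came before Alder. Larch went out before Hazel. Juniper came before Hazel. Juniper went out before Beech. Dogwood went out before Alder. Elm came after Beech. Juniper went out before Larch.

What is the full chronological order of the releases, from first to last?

The constraints fix every adjacent pair, so only one ordering works:
Dogwood → Juniper → Larch → Hazel → Fir → Beech → Elm → Alder → Ivy → Cedar.

Dogwood, Juniper, Larch, Hazel, Fir, Beech, Elm, Alder, Ivy, Cedar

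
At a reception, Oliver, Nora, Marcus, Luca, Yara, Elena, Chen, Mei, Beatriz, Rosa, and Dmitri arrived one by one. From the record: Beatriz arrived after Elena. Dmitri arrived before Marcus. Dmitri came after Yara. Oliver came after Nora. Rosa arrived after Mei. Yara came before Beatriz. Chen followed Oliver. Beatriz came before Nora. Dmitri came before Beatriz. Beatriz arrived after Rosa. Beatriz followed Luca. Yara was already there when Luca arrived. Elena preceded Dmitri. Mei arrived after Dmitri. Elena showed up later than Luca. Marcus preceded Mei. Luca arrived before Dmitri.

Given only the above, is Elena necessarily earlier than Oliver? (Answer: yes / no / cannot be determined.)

yes

Chain the constraints: Elena → Beatriz → Nora → Oliver. Each link is directly stated, so Elena comes before Oliver.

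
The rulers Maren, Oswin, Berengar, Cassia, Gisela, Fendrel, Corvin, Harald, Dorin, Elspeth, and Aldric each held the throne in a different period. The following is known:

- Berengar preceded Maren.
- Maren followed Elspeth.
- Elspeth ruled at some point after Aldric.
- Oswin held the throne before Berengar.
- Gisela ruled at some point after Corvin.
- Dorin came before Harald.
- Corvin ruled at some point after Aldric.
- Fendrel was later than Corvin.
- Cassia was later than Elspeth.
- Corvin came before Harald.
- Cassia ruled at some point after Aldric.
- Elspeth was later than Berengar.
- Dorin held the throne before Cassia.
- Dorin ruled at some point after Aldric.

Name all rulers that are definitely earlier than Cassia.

Aldric, Berengar, Dorin, Elspeth, Oswin

Directly stated before Cassia: Aldric, Dorin, and Elspeth.
Berengar reaches Cassia via Berengar → Elspeth → Cassia.
Oswin reaches Cassia via Oswin → Berengar → Elspeth → Cassia.
No chain forces Corvin (or any of the others) ahead of Cassia.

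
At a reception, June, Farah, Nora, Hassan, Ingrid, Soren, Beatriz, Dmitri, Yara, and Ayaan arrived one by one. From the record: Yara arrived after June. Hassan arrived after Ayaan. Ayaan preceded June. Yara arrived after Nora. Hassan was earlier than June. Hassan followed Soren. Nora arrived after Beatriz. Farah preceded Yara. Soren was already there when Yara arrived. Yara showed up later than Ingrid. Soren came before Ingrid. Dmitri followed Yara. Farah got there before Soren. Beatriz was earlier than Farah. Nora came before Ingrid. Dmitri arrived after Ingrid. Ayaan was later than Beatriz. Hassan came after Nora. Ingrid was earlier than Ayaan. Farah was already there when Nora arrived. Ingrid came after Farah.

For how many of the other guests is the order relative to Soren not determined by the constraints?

1

Forced before Soren: Beatriz and Farah; forced after Soren: Ayaan, Dmitri, Hassan, Ingrid, June, and Yara.
That leaves Nora with no forced order relative to Soren — 1.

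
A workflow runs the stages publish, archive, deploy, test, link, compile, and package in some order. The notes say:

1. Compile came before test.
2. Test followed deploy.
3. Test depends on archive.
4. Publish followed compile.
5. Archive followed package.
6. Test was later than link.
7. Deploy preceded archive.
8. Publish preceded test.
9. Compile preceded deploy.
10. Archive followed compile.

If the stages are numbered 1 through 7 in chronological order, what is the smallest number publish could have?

Compile must come before publish — 1 forced predecessor.
Nothing else is forced ahead of publish, so its earliest slot is position 1 + 1 = 2.

2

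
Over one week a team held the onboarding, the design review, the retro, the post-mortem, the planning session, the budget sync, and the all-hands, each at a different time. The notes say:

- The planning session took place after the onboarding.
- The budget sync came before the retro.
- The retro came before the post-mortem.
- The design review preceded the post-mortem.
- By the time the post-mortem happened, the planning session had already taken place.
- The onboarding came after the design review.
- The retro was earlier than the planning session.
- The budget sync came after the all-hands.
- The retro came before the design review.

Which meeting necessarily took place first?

The all-hands has a chain of constraints placing it before every other meeting, so the all-hands must be first.

the all-hands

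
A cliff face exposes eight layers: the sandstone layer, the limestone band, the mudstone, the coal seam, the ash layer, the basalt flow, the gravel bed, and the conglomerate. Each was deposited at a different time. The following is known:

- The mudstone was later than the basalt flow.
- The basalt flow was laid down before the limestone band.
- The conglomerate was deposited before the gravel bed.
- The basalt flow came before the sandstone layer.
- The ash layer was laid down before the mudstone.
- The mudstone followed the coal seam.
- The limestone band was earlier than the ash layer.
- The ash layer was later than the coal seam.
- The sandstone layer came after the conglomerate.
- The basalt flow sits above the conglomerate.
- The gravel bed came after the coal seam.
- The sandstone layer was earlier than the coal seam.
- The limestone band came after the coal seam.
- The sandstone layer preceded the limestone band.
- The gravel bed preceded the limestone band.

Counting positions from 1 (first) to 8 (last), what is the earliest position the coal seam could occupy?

The basalt flow, the conglomerate, and the sandstone layer must all come before the coal seam — 3 forced predecessors.
Nothing else is forced ahead of the coal seam, so its earliest slot is position 3 + 1 = 4.

4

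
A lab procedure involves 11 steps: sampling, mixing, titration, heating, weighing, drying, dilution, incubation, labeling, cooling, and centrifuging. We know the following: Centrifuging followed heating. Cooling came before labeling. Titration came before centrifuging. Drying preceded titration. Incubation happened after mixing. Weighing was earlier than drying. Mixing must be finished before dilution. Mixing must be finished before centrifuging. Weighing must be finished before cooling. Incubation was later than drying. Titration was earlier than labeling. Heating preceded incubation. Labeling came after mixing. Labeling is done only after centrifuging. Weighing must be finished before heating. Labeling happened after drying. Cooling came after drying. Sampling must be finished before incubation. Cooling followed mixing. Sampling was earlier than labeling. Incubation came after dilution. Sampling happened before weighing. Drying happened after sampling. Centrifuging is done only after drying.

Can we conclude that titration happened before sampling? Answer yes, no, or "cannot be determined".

no

Tracing the constraints gives sampling → drying → titration, so sampling must come before titration.
That means titration cannot be before sampling.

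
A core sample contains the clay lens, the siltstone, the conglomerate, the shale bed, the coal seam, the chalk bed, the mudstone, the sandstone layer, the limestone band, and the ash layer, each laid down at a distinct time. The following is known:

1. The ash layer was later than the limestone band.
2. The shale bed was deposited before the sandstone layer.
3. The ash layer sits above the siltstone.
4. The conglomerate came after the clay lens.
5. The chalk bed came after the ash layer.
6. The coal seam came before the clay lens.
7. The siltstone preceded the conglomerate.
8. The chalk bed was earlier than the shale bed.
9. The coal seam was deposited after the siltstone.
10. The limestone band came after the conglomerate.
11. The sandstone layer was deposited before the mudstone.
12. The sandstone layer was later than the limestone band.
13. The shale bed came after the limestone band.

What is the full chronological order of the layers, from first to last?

The constraints fix every adjacent pair, so only one ordering works:
the siltstone → the coal seam → the clay lens → the conglomerate → the limestone band → the ash layer → the chalk bed → the shale bed → the sandstone layer → the mudstone.

the siltstone, the coal seam, the clay lens, the conglomerate, the limestone band, the ash layer, the chalk bed, the shale bed, the sandstone layer, the mudstone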